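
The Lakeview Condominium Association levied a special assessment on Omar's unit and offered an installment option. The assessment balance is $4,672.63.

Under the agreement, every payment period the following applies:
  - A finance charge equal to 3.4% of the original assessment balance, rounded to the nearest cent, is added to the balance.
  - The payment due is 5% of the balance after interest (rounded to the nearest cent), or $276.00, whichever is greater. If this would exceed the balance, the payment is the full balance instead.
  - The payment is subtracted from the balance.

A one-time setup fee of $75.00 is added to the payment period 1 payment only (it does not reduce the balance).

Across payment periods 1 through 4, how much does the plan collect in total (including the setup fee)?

Payment period 1: $4,672.63 +$158.87 interest = $4,831.50; pay $276.00 (+ $75.00 fee) → $4,555.50
Payment period 2: $4,555.50 +$158.87 interest = $4,714.37; pay $276.00 → $4,438.37
Payment period 3: $4,438.37 +$158.87 interest = $4,597.24; pay $276.00 → $4,321.24
Payment period 4: $4,321.24 +$158.87 interest = $4,480.11; pay $276.00 → $4,204.11
Total paid: $1,179.00

$1,179.00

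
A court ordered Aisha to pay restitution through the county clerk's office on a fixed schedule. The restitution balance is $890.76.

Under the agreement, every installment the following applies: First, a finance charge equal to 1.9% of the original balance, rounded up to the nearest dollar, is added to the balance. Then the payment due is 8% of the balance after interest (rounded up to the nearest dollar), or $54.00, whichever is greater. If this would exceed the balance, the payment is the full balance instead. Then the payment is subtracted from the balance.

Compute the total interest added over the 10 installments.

# | Opening | Interest | Payment | End bal
1 | $890.76 | $17.00 | $73.00 | $834.76
2 | $834.76 | $17.00 | $69.00 | $782.76
3 | $782.76 | $17.00 | $64.00 | $735.76
4 | $735.76 | $17.00 | $61.00 | $691.76
5 | $691.76 | $17.00 | $57.00 | $651.76
6 | $651.76 | $17.00 | $54.00 | $614.76
7 | $614.76 | $17.00 | $54.00 | $577.76
8 | $577.76 | $17.00 | $54.00 | $540.76
9 | $540.76 | $17.00 | $54.00 | $503.76
10 | $503.76 | $17.00 | $54.00 | $466.76
Total interest: $17.00 + $17.00 + $17.00 + $17.00 + $17.00 + $17.00 + $17.00 + $17.00 + $17.00 + $17.00 = $170.00

$170.00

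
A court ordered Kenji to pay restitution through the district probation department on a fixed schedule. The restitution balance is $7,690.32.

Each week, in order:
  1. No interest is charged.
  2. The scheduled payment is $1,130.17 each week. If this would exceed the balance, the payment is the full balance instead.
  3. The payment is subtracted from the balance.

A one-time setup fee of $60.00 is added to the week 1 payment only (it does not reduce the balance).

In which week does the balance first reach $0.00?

7

Week 1: $7,690.32 − $1,130.17 (+ $60.00 fee) → $6,560.15
Week 2: $6,560.15 − $1,130.17 → $5,429.98
Week 3: $5,429.98 − $1,130.17 → $4,299.81
Week 4: $4,299.81 − $1,130.17 → $3,169.64
Week 5: $3,169.64 − $1,130.17 → $2,039.47
Week 6: $2,039.47 − $1,130.17 → $909.30
Week 7: $909.30 − $909.30 → $0.00
Balance reaches $0.00 in week 7.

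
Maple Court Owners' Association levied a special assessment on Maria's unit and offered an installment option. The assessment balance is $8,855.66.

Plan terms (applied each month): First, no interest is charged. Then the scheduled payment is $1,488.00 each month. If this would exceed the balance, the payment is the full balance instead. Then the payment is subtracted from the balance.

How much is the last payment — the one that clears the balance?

Month 1: opening $8,855.66; payment $1,488.00; balance $7,367.66
Month 2: opening $7,367.66; payment $1,488.00; balance $5,879.66
Month 3: opening $5,879.66; payment $1,488.00; balance $4,391.66
Month 4: opening $4,391.66; payment $1,488.00; balance $2,903.66
Month 5: opening $2,903.66; payment $1,488.00; balance $1,415.66
Month 6: opening $1,415.66; payment $1,415.66; balance $0.00

$1,415.66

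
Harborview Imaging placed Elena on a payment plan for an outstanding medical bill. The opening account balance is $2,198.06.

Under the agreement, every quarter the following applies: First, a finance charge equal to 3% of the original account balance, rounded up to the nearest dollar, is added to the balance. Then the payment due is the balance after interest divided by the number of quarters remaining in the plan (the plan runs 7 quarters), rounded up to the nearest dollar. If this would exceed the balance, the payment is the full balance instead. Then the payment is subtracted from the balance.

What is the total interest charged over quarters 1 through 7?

$462.00

Quarter 1: $2,198.06 +$66.00 interest = $2,264.06; pay $324.00 → $1,940.06
Quarter 2: $1,940.06 +$66.00 interest = $2,006.06; pay $335.00 → $1,671.06
Quarter 3: $1,671.06 +$66.00 interest = $1,737.06; pay $348.00 → $1,389.06
Quarter 4: $1,389.06 +$66.00 interest = $1,455.06; pay $364.00 → $1,091.06
Quarter 5: $1,091.06 +$66.00 interest = $1,157.06; pay $386.00 → $771.06
Quarter 6: $771.06 +$66.00 interest = $837.06; pay $419.00 → $418.06
Quarter 7: $418.06 +$66.00 interest = $484.06; pay $484.06 → $0.00
Total interest: $66.00 + $66.00 + $66.00 + $66.00 + $66.00 + $66.00 + $66.00 = $462.00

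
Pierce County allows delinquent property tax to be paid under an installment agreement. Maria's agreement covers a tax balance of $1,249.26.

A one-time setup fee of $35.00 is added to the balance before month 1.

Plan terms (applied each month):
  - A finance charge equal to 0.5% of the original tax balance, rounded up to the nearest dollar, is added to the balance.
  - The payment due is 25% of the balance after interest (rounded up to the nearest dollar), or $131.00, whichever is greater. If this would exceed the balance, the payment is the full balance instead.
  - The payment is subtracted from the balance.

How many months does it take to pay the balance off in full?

# | Opening | Interest | Payment | End bal
1 | $1,284.26 | $7.00 | $323.00 | $968.26
2 | $968.26 | $7.00 | $244.00 | $731.26
3 | $731.26 | $7.00 | $185.00 | $553.26
4 | $553.26 | $7.00 | $141.00 | $419.26
5 | $419.26 | $7.00 | $131.00 | $295.26
6 | $295.26 | $7.00 | $131.00 | $171.26
7 | $171.26 | $7.00 | $131.00 | $47.26
8 | $47.26 | $7.00 | $54.26 | $0.00
Balance reaches $0.00 in month 8.

8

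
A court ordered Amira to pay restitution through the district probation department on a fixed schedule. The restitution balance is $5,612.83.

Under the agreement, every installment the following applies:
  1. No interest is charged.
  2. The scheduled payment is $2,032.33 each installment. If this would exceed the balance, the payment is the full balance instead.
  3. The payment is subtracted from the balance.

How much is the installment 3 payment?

# | Opening | Payment | End bal
1 | $5,612.83 | $2,032.33 | $3,580.50
2 | $3,580.50 | $2,032.33 | $1,548.17
3 | $1,548.17 | $1,548.17 | $0.00

$1,548.17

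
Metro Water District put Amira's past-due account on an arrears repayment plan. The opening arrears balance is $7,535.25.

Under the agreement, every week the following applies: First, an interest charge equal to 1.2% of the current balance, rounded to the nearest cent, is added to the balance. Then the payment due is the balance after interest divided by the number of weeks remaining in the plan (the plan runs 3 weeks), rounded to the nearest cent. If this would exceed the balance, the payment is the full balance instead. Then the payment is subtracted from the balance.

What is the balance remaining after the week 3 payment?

Week 1: $7,535.25 +$90.42 interest = $7,625.67; pay $2,541.89 → $5,083.78
Week 2: $5,083.78 +$61.01 interest = $5,144.79; pay $2,572.40 → $2,572.39
Week 3: $2,572.39 +$30.87 interest = $2,603.26; pay $2,603.26 → $0.00

$0.00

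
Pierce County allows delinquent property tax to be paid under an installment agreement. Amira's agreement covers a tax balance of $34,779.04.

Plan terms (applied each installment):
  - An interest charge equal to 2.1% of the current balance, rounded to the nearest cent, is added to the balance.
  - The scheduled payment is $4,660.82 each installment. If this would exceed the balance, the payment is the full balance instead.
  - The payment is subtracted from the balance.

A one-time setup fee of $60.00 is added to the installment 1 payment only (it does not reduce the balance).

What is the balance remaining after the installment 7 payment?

$5,470.52

Installment 1: opening $34,779.04; interest $730.36 → $35,509.40; payment $4,660.82 (+ $60.00 fee); balance $30,848.58
Installment 2: opening $30,848.58; interest $647.82 → $31,496.40; payment $4,660.82; balance $26,835.58
Installment 3: opening $26,835.58; interest $563.55 → $27,399.13; payment $4,660.82; balance $22,738.31
Installment 4: opening $22,738.31; interest $477.50 → $23,215.81; payment $4,660.82; balance $18,554.99
Installment 5: opening $18,554.99; interest $389.65 → $18,944.64; payment $4,660.82; balance $14,283.82
Installment 6: opening $14,283.82; interest $299.96 → $14,583.78; payment $4,660.82; balance $9,922.96
Installment 7: opening $9,922.96; interest $208.38 → $10,131.34; payment $4,660.82; balance $5,470.52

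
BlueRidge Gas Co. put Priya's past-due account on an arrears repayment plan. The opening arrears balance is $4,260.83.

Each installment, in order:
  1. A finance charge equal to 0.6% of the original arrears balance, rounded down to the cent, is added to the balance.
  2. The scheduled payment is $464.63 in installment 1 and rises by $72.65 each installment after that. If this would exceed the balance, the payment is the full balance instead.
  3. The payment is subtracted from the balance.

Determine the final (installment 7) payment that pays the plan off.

Installment 1: opening $4,260.83; interest $25.56 → $4,286.39; payment $464.63; balance $3,821.76
Installment 2: opening $3,821.76; interest $25.56 → $3,847.32; payment $537.28; balance $3,310.04
Installment 3: opening $3,310.04; interest $25.56 → $3,335.60; payment $609.93; balance $2,725.67
Installment 4: opening $2,725.67; interest $25.56 → $2,751.23; payment $682.58; balance $2,068.65
Installment 5: opening $2,068.65; interest $25.56 → $2,094.21; payment $755.23; balance $1,338.98
Installment 6: opening $1,338.98; interest $25.56 → $1,364.54; payment $827.88; balance $536.66
Installment 7: opening $536.66; interest $25.56 → $562.22; payment $562.22; balance $0.00

$562.22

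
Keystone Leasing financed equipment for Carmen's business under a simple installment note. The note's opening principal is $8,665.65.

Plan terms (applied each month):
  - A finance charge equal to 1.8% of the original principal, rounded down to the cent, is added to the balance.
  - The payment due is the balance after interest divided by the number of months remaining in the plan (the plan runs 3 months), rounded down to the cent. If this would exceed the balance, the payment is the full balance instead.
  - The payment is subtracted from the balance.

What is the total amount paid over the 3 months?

Month 1: opening $8,665.65; interest $155.98 → $8,821.63; payment $2,940.54; balance $5,881.09
Month 2: opening $5,881.09; interest $155.98 → $6,037.07; payment $3,018.53; balance $3,018.54
Month 3: opening $3,018.54; interest $155.98 → $3,174.52; payment $3,174.52; balance $0.00
Total paid: $9,133.59

$9,133.59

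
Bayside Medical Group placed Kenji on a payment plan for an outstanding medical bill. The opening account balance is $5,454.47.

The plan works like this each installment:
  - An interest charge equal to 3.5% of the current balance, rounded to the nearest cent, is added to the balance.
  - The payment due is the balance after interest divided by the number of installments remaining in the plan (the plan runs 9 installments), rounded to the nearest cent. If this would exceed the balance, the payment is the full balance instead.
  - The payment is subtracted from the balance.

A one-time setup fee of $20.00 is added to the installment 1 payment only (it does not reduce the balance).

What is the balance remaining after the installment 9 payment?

# | Opening | Interest | Payment | Fee | End bal
1 | $5,454.47 | $190.91 | $627.26 | $20.00 | $5,018.12
2 | $5,018.12 | $175.63 | $649.22 | — | $4,544.53
3 | $4,544.53 | $159.06 | $671.94 | — | $4,031.65
4 | $4,031.65 | $141.11 | $695.46 | — | $3,477.30
5 | $3,477.30 | $121.71 | $719.80 | — | $2,879.21
6 | $2,879.21 | $100.77 | $745.00 | — | $2,234.98
7 | $2,234.98 | $78.22 | $771.07 | — | $1,542.13
8 | $1,542.13 | $53.97 | $798.05 | — | $798.05
9 | $798.05 | $27.93 | $825.98 | — | $0.00

$0.00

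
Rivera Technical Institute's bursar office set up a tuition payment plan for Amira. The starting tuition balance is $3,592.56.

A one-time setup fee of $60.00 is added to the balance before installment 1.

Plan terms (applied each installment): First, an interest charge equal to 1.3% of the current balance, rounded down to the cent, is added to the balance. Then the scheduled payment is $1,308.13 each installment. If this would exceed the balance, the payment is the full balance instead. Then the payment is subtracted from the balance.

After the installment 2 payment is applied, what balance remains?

Installment 1: $3,652.56 +$47.48 interest = $3,700.04; pay $1,308.13 → $2,391.91
Installment 2: $2,391.91 +$31.09 interest = $2,423.00; pay $1,308.13 → $1,114.87

$1,114.87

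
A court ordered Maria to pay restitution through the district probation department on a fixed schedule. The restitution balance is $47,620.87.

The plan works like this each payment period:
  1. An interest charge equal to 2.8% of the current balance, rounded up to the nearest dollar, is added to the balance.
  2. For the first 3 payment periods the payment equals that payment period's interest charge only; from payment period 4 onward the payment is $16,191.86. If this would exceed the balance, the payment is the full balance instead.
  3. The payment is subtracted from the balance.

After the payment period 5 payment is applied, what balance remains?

Payment period 1: opening $47,620.87; interest $1,334.00 → $48,954.87; payment $1,334.00; balance $47,620.87
Payment period 2: opening $47,620.87; interest $1,334.00 → $48,954.87; payment $1,334.00; balance $47,620.87
Payment period 3: opening $47,620.87; interest $1,334.00 → $48,954.87; payment $1,334.00; balance $47,620.87
Payment period 4: opening $47,620.87; interest $1,334.00 → $48,954.87; payment $16,191.86; balance $32,763.01
Payment period 5: opening $32,763.01; interest $918.00 → $33,681.01; payment $16,191.86; balance $17,489.15

$17,489.15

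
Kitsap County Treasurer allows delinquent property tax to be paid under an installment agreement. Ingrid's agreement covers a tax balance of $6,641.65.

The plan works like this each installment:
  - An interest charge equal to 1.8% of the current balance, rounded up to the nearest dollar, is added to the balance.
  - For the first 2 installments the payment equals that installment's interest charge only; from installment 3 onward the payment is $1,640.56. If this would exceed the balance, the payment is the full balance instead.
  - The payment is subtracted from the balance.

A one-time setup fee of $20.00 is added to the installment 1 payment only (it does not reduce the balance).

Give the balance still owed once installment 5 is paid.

Installment 1: opening $6,641.65; interest $120.00 → $6,761.65; payment $120.00 (+ $20.00 fee); balance $6,641.65
Installment 2: opening $6,641.65; interest $120.00 → $6,761.65; payment $120.00; balance $6,641.65
Installment 3: opening $6,641.65; interest $120.00 → $6,761.65; payment $1,640.56; balance $5,121.09
Installment 4: opening $5,121.09; interest $93.00 → $5,214.09; payment $1,640.56; balance $3,573.53
Installment 5: opening $3,573.53; interest $65.00 → $3,638.53; payment $1,640.56; balance $1,997.97

$1,997.97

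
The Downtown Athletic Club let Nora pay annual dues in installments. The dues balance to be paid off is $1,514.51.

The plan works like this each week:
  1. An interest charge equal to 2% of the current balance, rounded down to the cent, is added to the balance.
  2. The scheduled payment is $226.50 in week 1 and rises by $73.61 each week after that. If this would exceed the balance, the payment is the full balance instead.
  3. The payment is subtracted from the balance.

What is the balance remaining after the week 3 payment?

$691.72

Week 1: $1,514.51 +$30.29 interest = $1,544.80; pay $226.50 → $1,318.30
Week 2: $1,318.30 +$26.36 interest = $1,344.66; pay $300.11 → $1,044.55
Week 3: $1,044.55 +$20.89 interest = $1,065.44; pay $373.72 → $691.72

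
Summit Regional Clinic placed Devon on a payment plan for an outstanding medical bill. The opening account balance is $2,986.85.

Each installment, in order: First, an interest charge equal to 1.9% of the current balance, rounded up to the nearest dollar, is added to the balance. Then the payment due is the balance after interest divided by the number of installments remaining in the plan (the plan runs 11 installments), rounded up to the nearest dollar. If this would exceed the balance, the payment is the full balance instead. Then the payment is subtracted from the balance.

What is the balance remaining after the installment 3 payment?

Installment 1: $2,986.85 +$57.00 interest = $3,043.85; pay $277.00 → $2,766.85
Installment 2: $2,766.85 +$53.00 interest = $2,819.85; pay $282.00 → $2,537.85
Installment 3: $2,537.85 +$49.00 interest = $2,586.85; pay $288.00 → $2,298.85

$2,298.85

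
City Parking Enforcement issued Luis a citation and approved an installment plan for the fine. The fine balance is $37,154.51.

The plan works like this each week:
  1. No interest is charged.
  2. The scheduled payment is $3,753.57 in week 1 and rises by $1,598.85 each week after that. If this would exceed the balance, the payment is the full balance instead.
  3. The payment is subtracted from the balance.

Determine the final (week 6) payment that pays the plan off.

$2,398.16

Week 1: opening $37,154.51; payment $3,753.57; balance $33,400.94
Week 2: opening $33,400.94; payment $5,352.42; balance $28,048.52
Week 3: opening $28,048.52; payment $6,951.27; balance $21,097.25
Week 4: opening $21,097.25; payment $8,550.12; balance $12,547.13
Week 5: opening $12,547.13; payment $10,148.97; balance $2,398.16
Week 6: opening $2,398.16; payment $2,398.16; balance $0.00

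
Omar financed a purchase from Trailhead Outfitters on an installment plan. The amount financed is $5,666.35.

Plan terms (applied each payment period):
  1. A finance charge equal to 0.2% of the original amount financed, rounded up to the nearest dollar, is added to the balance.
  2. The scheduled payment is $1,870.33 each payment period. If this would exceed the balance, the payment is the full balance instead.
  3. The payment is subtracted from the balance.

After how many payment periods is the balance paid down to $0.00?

4

Payment period 1: opening $5,666.35; interest $12.00 → $5,678.35; payment $1,870.33; balance $3,808.02
Payment period 2: opening $3,808.02; interest $12.00 → $3,820.02; payment $1,870.33; balance $1,949.69
Payment period 3: opening $1,949.69; interest $12.00 → $1,961.69; payment $1,870.33; balance $91.36
Payment period 4: opening $91.36; interest $12.00 → $103.36; payment $103.36; balance $0.00
Balance reaches $0.00 in payment period 4.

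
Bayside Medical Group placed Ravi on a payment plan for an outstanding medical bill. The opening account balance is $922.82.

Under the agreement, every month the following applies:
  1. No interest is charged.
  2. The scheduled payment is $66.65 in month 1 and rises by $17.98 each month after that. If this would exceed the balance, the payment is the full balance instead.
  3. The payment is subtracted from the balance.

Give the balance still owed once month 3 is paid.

# | Opening | Payment | End bal
1 | $922.82 | $66.65 | $856.17
2 | $856.17 | $84.63 | $771.54
3 | $771.54 | $102.61 | $668.93

$668.93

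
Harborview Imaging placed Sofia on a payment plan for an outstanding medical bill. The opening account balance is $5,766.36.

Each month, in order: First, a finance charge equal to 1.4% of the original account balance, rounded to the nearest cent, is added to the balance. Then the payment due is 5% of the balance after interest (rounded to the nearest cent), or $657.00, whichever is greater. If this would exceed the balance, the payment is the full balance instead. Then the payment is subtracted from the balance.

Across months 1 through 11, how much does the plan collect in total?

Month 1: $5,766.36 +$80.73 interest = $5,847.09; pay $657.00 → $5,190.09
Month 2: $5,190.09 +$80.73 interest = $5,270.82; pay $657.00 → $4,613.82
Month 3: $4,613.82 +$80.73 interest = $4,694.55; pay $657.00 → $4,037.55
Month 4: $4,037.55 +$80.73 interest = $4,118.28; pay $657.00 → $3,461.28
Month 5: $3,461.28 +$80.73 interest = $3,542.01; pay $657.00 → $2,885.01
Month 6: $2,885.01 +$80.73 interest = $2,965.74; pay $657.00 → $2,308.74
Month 7: $2,308.74 +$80.73 interest = $2,389.47; pay $657.00 → $1,732.47
Month 8: $1,732.47 +$80.73 interest = $1,813.20; pay $657.00 → $1,156.20
Month 9: $1,156.20 +$80.73 interest = $1,236.93; pay $657.00 → $579.93
Month 10: $579.93 +$80.73 interest = $660.66; pay $657.00 → $3.66
Month 11: $3.66 +$80.73 interest = $84.39; pay $84.39 → $0.00
Total paid: $6,654.39

$6,654.39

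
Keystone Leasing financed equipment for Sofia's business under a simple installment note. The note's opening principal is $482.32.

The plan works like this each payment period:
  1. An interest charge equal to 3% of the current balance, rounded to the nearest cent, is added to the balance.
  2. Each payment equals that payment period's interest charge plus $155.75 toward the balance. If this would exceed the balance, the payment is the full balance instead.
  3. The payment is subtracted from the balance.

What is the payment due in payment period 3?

Payment period 1: $482.32 +$14.47 interest = $496.79; pay $170.22 → $326.57
Payment period 2: $326.57 +$9.80 interest = $336.37; pay $165.55 → $170.82
Payment period 3: $170.82 +$5.12 interest = $175.94; pay $160.87 → $15.07

$160.87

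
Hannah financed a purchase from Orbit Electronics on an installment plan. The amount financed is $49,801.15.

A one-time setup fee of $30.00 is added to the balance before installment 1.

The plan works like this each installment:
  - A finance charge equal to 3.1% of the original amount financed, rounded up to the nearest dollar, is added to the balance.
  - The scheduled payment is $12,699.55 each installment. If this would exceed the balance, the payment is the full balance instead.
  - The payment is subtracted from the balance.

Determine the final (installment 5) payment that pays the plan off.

$6,752.95

Installment 1: opening $49,831.15; interest $1,544.00 → $51,375.15; payment $12,699.55; balance $38,675.60
Installment 2: opening $38,675.60; interest $1,544.00 → $40,219.60; payment $12,699.55; balance $27,520.05
Installment 3: opening $27,520.05; interest $1,544.00 → $29,064.05; payment $12,699.55; balance $16,364.50
Installment 4: opening $16,364.50; interest $1,544.00 → $17,908.50; payment $12,699.55; balance $5,208.95
Installment 5: opening $5,208.95; interest $1,544.00 → $6,752.95; payment $6,752.95; balance $0.00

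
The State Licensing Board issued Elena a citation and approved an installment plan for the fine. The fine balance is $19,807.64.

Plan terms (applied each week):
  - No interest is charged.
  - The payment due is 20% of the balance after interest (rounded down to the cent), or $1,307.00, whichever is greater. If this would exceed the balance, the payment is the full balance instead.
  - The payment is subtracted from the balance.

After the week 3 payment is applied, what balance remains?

$10,141.52

# | Opening | Payment | End bal
1 | $19,807.64 | $3,961.52 | $15,846.12
2 | $15,846.12 | $3,169.22 | $12,676.90
3 | $12,676.90 | $2,535.38 | $10,141.52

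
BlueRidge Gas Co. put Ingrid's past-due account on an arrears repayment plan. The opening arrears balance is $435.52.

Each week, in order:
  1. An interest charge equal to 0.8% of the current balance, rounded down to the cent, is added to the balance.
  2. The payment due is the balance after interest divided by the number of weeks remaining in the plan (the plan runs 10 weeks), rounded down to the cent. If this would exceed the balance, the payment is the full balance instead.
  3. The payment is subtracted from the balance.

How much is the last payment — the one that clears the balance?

Week 1: opening $435.52; interest $3.48 → $439.00; payment $43.90; balance $395.10
Week 2: opening $395.10; interest $3.16 → $398.26; payment $44.25; balance $354.01
Week 3: opening $354.01; interest $2.83 → $356.84; payment $44.60; balance $312.24
Week 4: opening $312.24; interest $2.49 → $314.73; payment $44.96; balance $269.77
Week 5: opening $269.77; interest $2.15 → $271.92; payment $45.32; balance $226.60
Week 6: opening $226.60; interest $1.81 → $228.41; payment $45.68; balance $182.73
Week 7: opening $182.73; interest $1.46 → $184.19; payment $46.04; balance $138.15
Week 8: opening $138.15; interest $1.10 → $139.25; payment $46.41; balance $92.84
Week 9: opening $92.84; interest $0.74 → $93.58; payment $46.79; balance $46.79
Week 10: opening $46.79; interest $0.37 → $47.16; payment $47.16; balance $0.00

$47.16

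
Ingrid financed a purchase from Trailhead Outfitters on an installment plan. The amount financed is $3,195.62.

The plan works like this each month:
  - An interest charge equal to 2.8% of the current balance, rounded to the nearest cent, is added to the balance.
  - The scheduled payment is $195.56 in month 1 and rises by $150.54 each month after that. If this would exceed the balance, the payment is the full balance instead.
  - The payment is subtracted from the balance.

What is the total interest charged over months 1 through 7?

$409.24

Month 1: opening $3,195.62; interest $89.48 → $3,285.10; payment $195.56; balance $3,089.54
Month 2: opening $3,089.54; interest $86.51 → $3,176.05; payment $346.10; balance $2,829.95
Month 3: opening $2,829.95; interest $79.24 → $2,909.19; payment $496.64; balance $2,412.55
Month 4: opening $2,412.55; interest $67.55 → $2,480.10; payment $647.18; balance $1,832.92
Month 5: opening $1,832.92; interest $51.32 → $1,884.24; payment $797.72; balance $1,086.52
Month 6: opening $1,086.52; interest $30.42 → $1,116.94; payment $948.26; balance $168.68
Month 7: opening $168.68; interest $4.72 → $173.40; payment $173.40; balance $0.00
Total interest: $89.48 + $86.51 + $79.24 + $67.55 + $51.32 + $30.42 + $4.72 = $409.24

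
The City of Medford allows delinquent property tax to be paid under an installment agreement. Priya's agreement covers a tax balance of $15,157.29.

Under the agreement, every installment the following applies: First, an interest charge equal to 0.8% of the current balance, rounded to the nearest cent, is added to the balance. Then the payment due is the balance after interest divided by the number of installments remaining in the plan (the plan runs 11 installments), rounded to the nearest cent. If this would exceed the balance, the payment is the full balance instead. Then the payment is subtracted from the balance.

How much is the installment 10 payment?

$1,492.23

# | Opening | Interest | Payment | End bal
1 | $15,157.29 | $121.26 | $1,388.96 | $13,889.59
2 | $13,889.59 | $111.12 | $1,400.07 | $12,600.64
3 | $12,600.64 | $100.81 | $1,411.27 | $11,290.18
4 | $11,290.18 | $90.32 | $1,422.56 | $9,957.94
5 | $9,957.94 | $79.66 | $1,433.94 | $8,603.66
6 | $8,603.66 | $68.83 | $1,445.42 | $7,227.07
7 | $7,227.07 | $57.82 | $1,456.98 | $5,827.91
8 | $5,827.91 | $46.62 | $1,468.63 | $4,405.90
9 | $4,405.90 | $35.25 | $1,480.38 | $2,960.77
10 | $2,960.77 | $23.69 | $1,492.23 | $1,492.23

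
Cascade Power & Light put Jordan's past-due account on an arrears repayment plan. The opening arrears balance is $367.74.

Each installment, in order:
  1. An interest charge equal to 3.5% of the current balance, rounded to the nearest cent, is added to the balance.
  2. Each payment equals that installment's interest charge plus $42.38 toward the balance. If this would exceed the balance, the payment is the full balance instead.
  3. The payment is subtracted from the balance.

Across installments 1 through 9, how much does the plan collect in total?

$430.17

Installment 1: opening $367.74; interest $12.87 → $380.61; payment $55.25; balance $325.36
Installment 2: opening $325.36; interest $11.39 → $336.75; payment $53.77; balance $282.98
Installment 3: opening $282.98; interest $9.90 → $292.88; payment $52.28; balance $240.60
Installment 4: opening $240.60; interest $8.42 → $249.02; payment $50.80; balance $198.22
Installment 5: opening $198.22; interest $6.94 → $205.16; payment $49.32; balance $155.84
Installment 6: opening $155.84; interest $5.45 → $161.29; payment $47.83; balance $113.46
Installment 7: opening $113.46; interest $3.97 → $117.43; payment $46.35; balance $71.08
Installment 8: opening $71.08; interest $2.49 → $73.57; payment $44.87; balance $28.70
Installment 9: opening $28.70; interest $1.00 → $29.70; payment $29.70; balance $0.00
Total paid: $430.17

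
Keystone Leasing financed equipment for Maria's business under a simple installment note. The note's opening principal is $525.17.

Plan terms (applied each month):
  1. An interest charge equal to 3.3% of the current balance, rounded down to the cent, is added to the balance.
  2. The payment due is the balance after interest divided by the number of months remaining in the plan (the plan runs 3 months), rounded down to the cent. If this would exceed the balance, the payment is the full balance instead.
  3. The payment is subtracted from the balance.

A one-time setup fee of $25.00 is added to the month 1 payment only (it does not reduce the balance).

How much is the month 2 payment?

$186.80

Month 1: opening $525.17; interest $17.33 → $542.50; payment $180.83 (+ $25.00 fee); balance $361.67
Month 2: opening $361.67; interest $11.93 → $373.60; payment $186.80; balance $186.80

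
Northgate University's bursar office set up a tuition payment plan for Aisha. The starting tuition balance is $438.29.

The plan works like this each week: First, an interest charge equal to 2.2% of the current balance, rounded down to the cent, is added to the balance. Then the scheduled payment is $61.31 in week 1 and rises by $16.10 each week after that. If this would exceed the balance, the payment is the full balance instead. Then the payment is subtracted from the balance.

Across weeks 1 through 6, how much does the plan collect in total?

Week 1: $438.29 +$9.64 interest = $447.93; pay $61.31 → $386.62
Week 2: $386.62 +$8.50 interest = $395.12; pay $77.41 → $317.71
Week 3: $317.71 +$6.98 interest = $324.69; pay $93.51 → $231.18
Week 4: $231.18 +$5.08 interest = $236.26; pay $109.61 → $126.65
Week 5: $126.65 +$2.78 interest = $129.43; pay $125.71 → $3.72
Week 6: $3.72 +$0.08 interest = $3.80; pay $3.80 → $0.00
Total paid: $471.35

$471.35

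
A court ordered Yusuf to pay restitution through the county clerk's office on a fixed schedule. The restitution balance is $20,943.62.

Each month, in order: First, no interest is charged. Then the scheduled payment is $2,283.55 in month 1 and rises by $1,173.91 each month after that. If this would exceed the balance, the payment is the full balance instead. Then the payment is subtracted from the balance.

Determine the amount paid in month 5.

Month 1: $20,943.62 − $2,283.55 → $18,660.07
Month 2: $18,660.07 − $3,457.46 → $15,202.61
Month 3: $15,202.61 − $4,631.37 → $10,571.24
Month 4: $10,571.24 − $5,805.28 → $4,765.96
Month 5: $4,765.96 − $4,765.96 → $0.00

$4,765.96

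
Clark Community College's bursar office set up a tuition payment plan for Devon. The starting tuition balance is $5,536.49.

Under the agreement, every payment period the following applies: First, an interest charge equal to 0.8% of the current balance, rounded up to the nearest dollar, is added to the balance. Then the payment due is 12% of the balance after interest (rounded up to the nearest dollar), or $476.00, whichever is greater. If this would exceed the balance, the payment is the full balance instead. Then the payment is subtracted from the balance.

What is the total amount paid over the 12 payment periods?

# | Opening | Interest | Payment | End bal
1 | $5,536.49 | $45.00 | $670.00 | $4,911.49
2 | $4,911.49 | $40.00 | $595.00 | $4,356.49
3 | $4,356.49 | $35.00 | $527.00 | $3,864.49
4 | $3,864.49 | $31.00 | $476.00 | $3,419.49
5 | $3,419.49 | $28.00 | $476.00 | $2,971.49
6 | $2,971.49 | $24.00 | $476.00 | $2,519.49
7 | $2,519.49 | $21.00 | $476.00 | $2,064.49
8 | $2,064.49 | $17.00 | $476.00 | $1,605.49
9 | $1,605.49 | $13.00 | $476.00 | $1,142.49
10 | $1,142.49 | $10.00 | $476.00 | $676.49
11 | $676.49 | $6.00 | $476.00 | $206.49
12 | $206.49 | $2.00 | $208.49 | $0.00
Total paid: $5,808.49

$5,808.49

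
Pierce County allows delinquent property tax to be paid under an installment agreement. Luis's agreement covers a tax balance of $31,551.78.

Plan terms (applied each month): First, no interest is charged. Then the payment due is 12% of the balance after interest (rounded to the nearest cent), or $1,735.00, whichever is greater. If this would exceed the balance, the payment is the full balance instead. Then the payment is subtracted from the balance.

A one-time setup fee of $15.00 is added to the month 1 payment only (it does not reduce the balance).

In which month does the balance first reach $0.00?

15

# | Opening | Payment | Fee | End bal
1 | $31,551.78 | $3,786.21 | $15.00 | $27,765.57
2 | $27,765.57 | $3,331.87 | — | $24,433.70
3 | $24,433.70 | $2,932.04 | — | $21,501.66
4 | $21,501.66 | $2,580.20 | — | $18,921.46
5 | $18,921.46 | $2,270.58 | — | $16,650.88
6 | $16,650.88 | $1,998.11 | — | $14,652.77
7 | $14,652.77 | $1,758.33 | — | $12,894.44
8 | $12,894.44 | $1,735.00 | — | $11,159.44
9 | $11,159.44 | $1,735.00 | — | $9,424.44
10 | $9,424.44 | $1,735.00 | — | $7,689.44
11 | $7,689.44 | $1,735.00 | — | $5,954.44
12 | $5,954.44 | $1,735.00 | — | $4,219.44
13 | $4,219.44 | $1,735.00 | — | $2,484.44
14 | $2,484.44 | $1,735.00 | — | $749.44
15 | $749.44 | $749.44 | — | $0.00
Balance reaches $0.00 in month 15.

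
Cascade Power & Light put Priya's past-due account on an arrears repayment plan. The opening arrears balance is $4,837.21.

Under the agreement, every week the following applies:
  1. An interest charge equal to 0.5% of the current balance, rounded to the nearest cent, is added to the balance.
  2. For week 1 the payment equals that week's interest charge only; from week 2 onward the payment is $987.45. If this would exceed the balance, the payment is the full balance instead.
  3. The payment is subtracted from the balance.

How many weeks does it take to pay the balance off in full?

6

Week 1: $4,837.21 +$24.19 interest = $4,861.40; pay $24.19 → $4,837.21
Week 2: $4,837.21 +$24.19 interest = $4,861.40; pay $987.45 → $3,873.95
Week 3: $3,873.95 +$19.37 interest = $3,893.32; pay $987.45 → $2,905.87
Week 4: $2,905.87 +$14.53 interest = $2,920.40; pay $987.45 → $1,932.95
Week 5: $1,932.95 +$9.66 interest = $1,942.61; pay $987.45 → $955.16
Week 6: $955.16 +$4.78 interest = $959.94; pay $959.94 → $0.00
Balance reaches $0.00 in week 6.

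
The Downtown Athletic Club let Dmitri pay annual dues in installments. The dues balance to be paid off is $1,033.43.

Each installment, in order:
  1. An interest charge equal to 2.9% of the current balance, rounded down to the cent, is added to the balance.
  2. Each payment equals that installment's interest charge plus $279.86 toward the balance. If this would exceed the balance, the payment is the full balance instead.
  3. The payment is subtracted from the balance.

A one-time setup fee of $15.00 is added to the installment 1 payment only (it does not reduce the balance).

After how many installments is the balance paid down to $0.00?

4

Installment 1: opening $1,033.43; interest $29.96 → $1,063.39; payment $309.82 (+ $15.00 fee); balance $753.57
Installment 2: opening $753.57; interest $21.85 → $775.42; payment $301.71; balance $473.71
Installment 3: opening $473.71; interest $13.73 → $487.44; payment $293.59; balance $193.85
Installment 4: opening $193.85; interest $5.62 → $199.47; payment $199.47; balance $0.00
Balance reaches $0.00 in installment 4.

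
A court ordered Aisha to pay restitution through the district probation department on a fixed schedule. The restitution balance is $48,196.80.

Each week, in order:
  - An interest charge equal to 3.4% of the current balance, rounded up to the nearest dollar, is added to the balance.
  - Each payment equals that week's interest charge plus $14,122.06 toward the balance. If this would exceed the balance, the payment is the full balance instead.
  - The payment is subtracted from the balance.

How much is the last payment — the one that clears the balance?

Week 1: $48,196.80 +$1,639.00 interest = $49,835.80; pay $15,761.06 → $34,074.74
Week 2: $34,074.74 +$1,159.00 interest = $35,233.74; pay $15,281.06 → $19,952.68
Week 3: $19,952.68 +$679.00 interest = $20,631.68; pay $14,801.06 → $5,830.62
Week 4: $5,830.62 +$199.00 interest = $6,029.62; pay $6,029.62 → $0.00

$6,029.62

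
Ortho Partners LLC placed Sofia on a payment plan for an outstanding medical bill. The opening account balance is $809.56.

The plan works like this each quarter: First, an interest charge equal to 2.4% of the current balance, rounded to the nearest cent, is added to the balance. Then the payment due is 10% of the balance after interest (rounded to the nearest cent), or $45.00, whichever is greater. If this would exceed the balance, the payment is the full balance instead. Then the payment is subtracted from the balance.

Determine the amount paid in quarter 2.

Quarter 1: opening $809.56; interest $19.43 → $828.99; payment $82.90; balance $746.09
Quarter 2: opening $746.09; interest $17.91 → $764.00; payment $76.40; balance $687.60

$76.40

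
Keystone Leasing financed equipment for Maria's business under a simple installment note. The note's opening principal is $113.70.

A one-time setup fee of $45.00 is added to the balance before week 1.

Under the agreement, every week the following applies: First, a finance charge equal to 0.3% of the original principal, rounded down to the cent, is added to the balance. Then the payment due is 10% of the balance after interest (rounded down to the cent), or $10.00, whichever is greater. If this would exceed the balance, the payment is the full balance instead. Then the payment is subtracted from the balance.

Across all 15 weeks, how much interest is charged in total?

$5.10

Week 1: $158.70 +$0.34 interest = $159.04; pay $15.90 → $143.14
Week 2: $143.14 +$0.34 interest = $143.48; pay $14.34 → $129.14
Week 3: $129.14 +$0.34 interest = $129.48; pay $12.94 → $116.54
Week 4: $116.54 +$0.34 interest = $116.88; pay $11.68 → $105.20
Week 5: $105.20 +$0.34 interest = $105.54; pay $10.55 → $94.99
Week 6: $94.99 +$0.34 interest = $95.33; pay $10.00 → $85.33
Week 7: $85.33 +$0.34 interest = $85.67; pay $10.00 → $75.67
Week 8: $75.67 +$0.34 interest = $76.01; pay $10.00 → $66.01
Week 9: $66.01 +$0.34 interest = $66.35; pay $10.00 → $56.35
Week 10: $56.35 +$0.34 interest = $56.69; pay $10.00 → $46.69
Week 11: $46.69 +$0.34 interest = $47.03; pay $10.00 → $37.03
Week 12: $37.03 +$0.34 interest = $37.37; pay $10.00 → $27.37
Week 13: $27.37 +$0.34 interest = $27.71; pay $10.00 → $17.71
Week 14: $17.71 +$0.34 interest = $18.05; pay $10.00 → $8.05
Week 15: $8.05 +$0.34 interest = $8.39; pay $8.39 → $0.00
Total interest: $0.34 + $0.34 + $0.34 + $0.34 + $0.34 + $0.34 + $0.34 + $0.34 + $0.34 + $0.34 + $0.34 + $0.34 + $0.34 + $0.34 + $0.34 = $5.10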